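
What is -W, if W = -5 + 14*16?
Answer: -219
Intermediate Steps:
W = 219 (W = -5 + 224 = 219)
-W = -1*219 = -219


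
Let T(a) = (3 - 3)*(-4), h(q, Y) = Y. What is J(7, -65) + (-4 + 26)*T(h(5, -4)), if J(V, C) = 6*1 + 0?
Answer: 6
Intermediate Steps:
J(V, C) = 6 (J(V, C) = 6 + 0 = 6)
T(a) = 0 (T(a) = 0*(-4) = 0)
J(7, -65) + (-4 + 26)*T(h(5, -4)) = 6 + (-4 + 26)*0 = 6 + 22*0 = 6 + 0 = 6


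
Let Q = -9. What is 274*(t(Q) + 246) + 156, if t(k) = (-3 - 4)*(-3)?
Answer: 73314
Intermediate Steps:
t(k) = 21 (t(k) = -7*(-3) = 21)
274*(t(Q) + 246) + 156 = 274*(21 + 246) + 156 = 274*267 + 156 = 73158 + 156 = 73314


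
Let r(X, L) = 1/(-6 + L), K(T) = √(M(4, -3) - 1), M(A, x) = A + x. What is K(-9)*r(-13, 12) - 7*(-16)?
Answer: 112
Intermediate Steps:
K(T) = 0 (K(T) = √((4 - 3) - 1) = √(1 - 1) = √0 = 0)
K(-9)*r(-13, 12) - 7*(-16) = 0/(-6 + 12) - 7*(-16) = 0/6 + 112 = 0*(⅙) + 112 = 0 + 112 = 112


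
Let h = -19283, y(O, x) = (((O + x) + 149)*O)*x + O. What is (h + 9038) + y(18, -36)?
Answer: -95115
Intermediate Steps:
y(O, x) = O + O*x*(149 + O + x) (y(O, x) = ((149 + O + x)*O)*x + O = (O*(149 + O + x))*x + O = O*x*(149 + O + x) + O = O + O*x*(149 + O + x))
(h + 9038) + y(18, -36) = (-19283 + 9038) + 18*(1 + (-36)² + 149*(-36) + 18*(-36)) = -10245 + 18*(1 + 1296 - 5364 - 648) = -10245 + 18*(-4715) = -10245 - 84870 = -95115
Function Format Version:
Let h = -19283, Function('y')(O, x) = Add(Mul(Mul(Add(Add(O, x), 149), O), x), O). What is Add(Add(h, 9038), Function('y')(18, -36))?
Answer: -95115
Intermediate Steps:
Function('y')(O, x) = Add(O, Mul(O, x, Add(149, O, x))) (Function('y')(O, x) = Add(Mul(Mul(Add(149, O, x), O), x), O) = Add(Mul(Mul(O, Add(149, O, x)), x), O) = Add(Mul(O, x, Add(149, O, x)), O) = Add(O, Mul(O, x, Add(149, O, x))))
Add(Add(h, 9038), Function('y')(18, -36)) = Add(Add(-19283, 9038), Mul(18, Add(1, Pow(-36, 2), Mul(149, -36), Mul(18, -36)))) = Add(-10245, Mul(18, Add(1, 1296, -5364, -648))) = Add(-10245, Mul(18, -4715)) = Add(-10245, -84870) = -95115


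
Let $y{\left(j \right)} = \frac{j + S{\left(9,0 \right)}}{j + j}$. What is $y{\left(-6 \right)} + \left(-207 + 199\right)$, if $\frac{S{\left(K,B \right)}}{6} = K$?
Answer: $-12$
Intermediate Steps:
$S{\left(K,B \right)} = 6 K$
$y{\left(j \right)} = \frac{54 + j}{2 j}$ ($y{\left(j \right)} = \frac{j + 6 \cdot 9}{j + j} = \frac{j + 54}{2 j} = \left(54 + j\right) \frac{1}{2 j} = \frac{54 + j}{2 j}$)
$y{\left(-6 \right)} + \left(-207 + 199\right) = \frac{54 - 6}{2 \left(-6\right)} + \left(-207 + 199\right) = \frac{1}{2} \left(- \frac{1}{6}\right) 48 - 8 = -4 - 8 = -12$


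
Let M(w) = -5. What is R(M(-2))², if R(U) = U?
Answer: 25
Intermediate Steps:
R(M(-2))² = (-5)² = 25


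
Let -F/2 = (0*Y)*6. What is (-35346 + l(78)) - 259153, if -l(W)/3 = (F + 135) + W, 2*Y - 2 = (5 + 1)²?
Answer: -295138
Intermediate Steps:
Y = 19 (Y = 1 + (5 + 1)²/2 = 1 + (½)*6² = 1 + (½)*36 = 1 + 18 = 19)
F = 0 (F = -2*0*19*6 = -0*6 = -2*0 = 0)
l(W) = -405 - 3*W (l(W) = -3*((0 + 135) + W) = -3*(135 + W) = -405 - 3*W)
(-35346 + l(78)) - 259153 = (-35346 + (-405 - 3*78)) - 259153 = (-35346 + (-405 - 234)) - 259153 = (-35346 - 639) - 259153 = -35985 - 259153 = -295138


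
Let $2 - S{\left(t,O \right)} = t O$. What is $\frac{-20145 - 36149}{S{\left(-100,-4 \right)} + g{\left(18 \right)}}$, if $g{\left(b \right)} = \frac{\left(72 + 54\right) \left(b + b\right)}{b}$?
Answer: $\frac{28147}{73} \approx 385.58$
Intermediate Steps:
$S{\left(t,O \right)} = 2 - O t$ ($S{\left(t,O \right)} = 2 - t O = 2 - O t$)
$g{\left(b \right)} = 252$ ($g{\left(b \right)} = \frac{126 \cdot 2 b}{b} = \frac{252 b}{b} = 252$)
$\frac{-20145 - 36149}{S{\left(-100,-4 \right)} + g{\left(18 \right)}} = \frac{-20145 - 36149}{\left(2 - \left(-4\right) \left(-100\right)\right) + 252} = - \frac{56294}{\left(2 - 400\right) + 252} = - \frac{56294}{-398 + 252} = - \frac{56294}{-146} = \left(-56294\right) \left(- \frac{1}{146}\right) = \frac{28147}{73}$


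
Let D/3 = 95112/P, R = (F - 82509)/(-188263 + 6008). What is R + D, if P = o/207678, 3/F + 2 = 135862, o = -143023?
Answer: -1467295713705875590449/3541416001678900 ≈ -4.1432e+5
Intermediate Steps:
F = 3/135860 (F = 3/(-2 + 135862) = 3/135860 ≈ 2.2082e-5)
P = -143023/207678 ≈ -0.68868
R = 11209672737/24761164300 (R = (3/135860 - 82509)/(-188263 + 6008) = -11209672737/135860/(-182255) = -11209672737/135860*(-1/182255) = 11209672737/24761164300 ≈ 0.45271)
D = -59258009808/143023 (D = 3*(95112/(-143023/207678)) = 3*(95112*(-207678/143023)) = 3*(-19752669936/143023) = -59258009808/143023 ≈ -4.1433e+5)
R + D = 11209672737/24761164300 - 59258009808/143023 = -1467295713705875590449/3541416001678900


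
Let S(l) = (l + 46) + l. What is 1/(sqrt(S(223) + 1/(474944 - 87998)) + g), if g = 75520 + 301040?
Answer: 145708385760/54867949551408167 - 3*sqrt(8185087354402)/54867949551408167 ≈ 2.6555e-6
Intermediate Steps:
S(l) = 46 + 2*l (S(l) = (46 + l) + l = 46 + 2*l)
g = 376560
1/(sqrt(S(223) + 1/(474944 - 87998)) + g) = 1/(sqrt((46 + 2*223) + 1/(474944 - 87998)) + 376560) = 1/(sqrt((46 + 446) + 1/386946) + 376560) = 1/(sqrt(492 + 1/386946) + 376560) = 1/(sqrt(190377433/386946) + 376560) = 1/(sqrt(8185087354402)/128982 + 376560) = 1/(376560 + sqrt(8185087354402)/128982)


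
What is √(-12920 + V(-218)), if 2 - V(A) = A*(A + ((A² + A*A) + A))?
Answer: √20612498 ≈ 4540.1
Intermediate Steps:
V(A) = 2 - A*(2*A + 2*A²) (V(A) = 2 - A*(A + ((A² + A*A) + A)) = 2 - A*(A + ((A² + A²) + A)) = 2 - A*(A + (2*A² + A)) = 2 - A*(A + (A + 2*A²)) = 2 - A*(2*A + 2*A²))
√(-12920 + V(-218)) = √(-12920 + (2 - 2*(-218)² - 2*(-218)³)) = √(-12920 + (2 - 2*47524 - 2*(-10360232))) = √(-12920 + (2 - 95048 + 20720464)) = √(-12920 + 20625418) = √20612498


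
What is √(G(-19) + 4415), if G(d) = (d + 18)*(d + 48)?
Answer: √4386 ≈ 66.227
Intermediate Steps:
G(d) = (18 + d)*(48 + d)
√(G(-19) + 4415) = √((864 + (-19)² + 66*(-19)) + 4415) = √((864 + 361 - 1254) + 4415) = √(-29 + 4415) = √4386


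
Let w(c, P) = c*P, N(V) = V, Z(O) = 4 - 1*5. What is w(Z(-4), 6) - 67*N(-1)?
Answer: 61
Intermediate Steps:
Z(O) = -1 (Z(O) = 4 - 5 = -1)
w(c, P) = P*c
w(Z(-4), 6) - 67*N(-1) = 6*(-1) - 67*(-1) = -6 + 67 = 61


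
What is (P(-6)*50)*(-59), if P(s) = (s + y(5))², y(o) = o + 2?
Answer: -2950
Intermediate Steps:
y(o) = 2 + o
P(s) = (7 + s)² (P(s) = (s + (2 + 5))² = (s + 7)² = (7 + s)²)
(P(-6)*50)*(-59) = ((7 - 6)²*50)*(-59) = (1²*50)*(-59) = (1*50)*(-59) = 50*(-59) = -2950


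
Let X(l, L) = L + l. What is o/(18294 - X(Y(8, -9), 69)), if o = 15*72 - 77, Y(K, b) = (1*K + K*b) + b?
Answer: 1003/18298 ≈ 0.054815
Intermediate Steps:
Y(K, b) = K + b + K*b (Y(K, b) = (K + K*b) + b = K + b + K*b)
o = 1003 (o = 1080 - 77 = 1003)
o/(18294 - X(Y(8, -9), 69)) = 1003/(18294 - (69 + (8 - 9 + 8*(-9)))) = 1003/(18294 - (69 + (8 - 9 - 72))) = 1003/(18294 - (69 - 73)) = 1003/(18294 - 1*(-4)) = 1003/(18294 + 4) = 1003/18298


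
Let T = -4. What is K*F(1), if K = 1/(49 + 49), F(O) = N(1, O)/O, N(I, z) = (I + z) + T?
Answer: -1/49 ≈ -0.020408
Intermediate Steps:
N(I, z) = -4 + I + z (N(I, z) = (I + z) - 4 = -4 + I + z)
F(O) = (-3 + O)/O (F(O) = (-4 + 1 + O)/O = (-3 + O)/O)
K = 1/98 ≈ 0.010204
K*F(1) = ((-3 + 1)/1)/98 = (1*(-2))/98 = (1/98)*(-2) = -1/49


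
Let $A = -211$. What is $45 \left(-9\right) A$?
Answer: $85455$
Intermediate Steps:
$45 \left(-9\right) A = 45 \left(-9\right) \left(-211\right) = \left(-405\right) \left(-211\right) = 85455$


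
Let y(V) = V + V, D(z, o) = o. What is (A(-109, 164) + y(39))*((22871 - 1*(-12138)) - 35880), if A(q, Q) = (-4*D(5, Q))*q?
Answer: -62347922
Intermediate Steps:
A(q, Q) = -4*Q*q (A(q, Q) = (-4*Q)*q = -4*Q*q)
y(V) = 2*V
(A(-109, 164) + y(39))*((22871 - 1*(-12138)) - 35880) = (-4*164*(-109) + 2*39)*((22871 - 1*(-12138)) - 35880) = (71504 + 78)*((22871 + 12138) - 35880) = 71582*(35009 - 35880) = 71582*(-871) = -62347922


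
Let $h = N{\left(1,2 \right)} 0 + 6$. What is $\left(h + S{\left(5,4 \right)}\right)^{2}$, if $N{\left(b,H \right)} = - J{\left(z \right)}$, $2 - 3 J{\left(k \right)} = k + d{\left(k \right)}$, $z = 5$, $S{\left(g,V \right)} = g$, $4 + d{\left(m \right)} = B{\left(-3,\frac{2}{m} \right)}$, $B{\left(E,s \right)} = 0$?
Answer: $121$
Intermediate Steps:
$d{\left(m \right)} = -4$ ($d{\left(m \right)} = -4 + 0 = -4$)
$J{\left(k \right)} = 2 - \frac{k}{3}$ ($J{\left(k \right)} = \frac{2}{3} - \frac{k - 4}{3} = \frac{2}{3} - \frac{-4 + k}{3} = \frac{2}{3} - \left(- \frac{4}{3} + \frac{k}{3}\right) = 2 - \frac{k}{3}$)
$N{\left(b,H \right)} = - \frac{1}{3}$ ($N{\left(b,H \right)} = - (2 - \frac{5}{3}) = \left(-1\right) \frac{1}{3} = - \frac{1}{3}$)
$h = 6$ ($h = \left(- \frac{1}{3}\right) 0 + 6 = 0 + 6 = 6$)
$\left(h + S{\left(5,4 \right)}\right)^{2} = \left(6 + 5\right)^{2} = 11^{2} = 121$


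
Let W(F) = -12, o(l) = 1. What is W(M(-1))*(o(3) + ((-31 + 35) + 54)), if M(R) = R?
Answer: -708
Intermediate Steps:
W(M(-1))*(o(3) + ((-31 + 35) + 54)) = -12*(1 + ((-31 + 35) + 54)) = -12*(1 + (4 + 54)) = -12*(1 + 58) = -12*59 = -708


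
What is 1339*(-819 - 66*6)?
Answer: -1626885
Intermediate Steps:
1339*(-819 - 66*6) = 1339*(-819 - 396) = 1339*(-1215) = -1626885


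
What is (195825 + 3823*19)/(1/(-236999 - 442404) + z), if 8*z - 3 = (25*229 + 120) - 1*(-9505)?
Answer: 1459151105488/10430874251 ≈ 139.89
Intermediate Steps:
z = 15353/8 (z = 3/8 + ((25*229 + 120) - 1*(-9505))/8 = 3/8 + ((5725 + 120) + 9505)/8 = 3/8 + (5845 + 9505)/8 = 3/8 + (⅛)*15350 = 3/8 + 7675/4 = 15353/8 ≈ 1919.1)
(195825 + 3823*19)/(1/(-236999 - 442404) + z) = (195825 + 3823*19)/(1/(-236999 - 442404) + 15353/8) = (195825 + 72637)/(1/(-679403) + 15353/8) = 268462/(-1/679403 + 15353/8) = 268462/(10430874251/5435224) = 268462*(5435224/10430874251) = 1459151105488/10430874251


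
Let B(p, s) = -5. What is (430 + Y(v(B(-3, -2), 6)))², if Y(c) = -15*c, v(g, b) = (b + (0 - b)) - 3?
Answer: 225625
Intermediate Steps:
v(g, b) = -3 (v(g, b) = (b - b) - 3 = 0 - 3 = -3)
(430 + Y(v(B(-3, -2), 6)))² = (430 - 15*(-3))² = (430 + 45)² = 475² = 225625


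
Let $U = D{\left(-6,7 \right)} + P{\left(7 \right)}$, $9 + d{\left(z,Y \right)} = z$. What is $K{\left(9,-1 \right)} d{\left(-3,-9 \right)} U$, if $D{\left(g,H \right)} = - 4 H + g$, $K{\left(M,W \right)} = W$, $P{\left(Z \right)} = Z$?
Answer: $-324$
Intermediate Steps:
$d{\left(z,Y \right)} = -9 + z$
$D{\left(g,H \right)} = g - 4 H$
$U = -27$ ($U = \left(-6 - 28\right) + 7 = -34 + 7 = -27$)
$K{\left(9,-1 \right)} d{\left(-3,-9 \right)} U = - (-9 - 3) \left(-27\right) = \left(-1\right) \left(-12\right) \left(-27\right) = 12 \left(-27\right) = -324$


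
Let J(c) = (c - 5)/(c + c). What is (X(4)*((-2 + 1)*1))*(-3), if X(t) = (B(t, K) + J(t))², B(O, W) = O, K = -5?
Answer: 2883/64 ≈ 45.047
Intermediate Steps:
J(c) = (-5 + c)/(2*c) (J(c) = (-5 + c)/((2*c)) = (-5 + c)*(1/(2*c)) = (-5 + c)/(2*c))
X(t) = (t + (-5 + t)/(2*t))²
(X(4)*((-2 + 1)*1))*(-3) = (((¼)*(-5 + 4 + 2*4²)²/4²)*((-2 + 1)*1))*(-3) = (((¼)*(1/16)*(-5 + 4 + 2*16)²)*(-1*1))*(-3) = (((¼)*(1/16)*(-5 + 4 + 32)²)*(-1))*(-3) = (((¼)*(1/16)*31²)*(-1))*(-3) = (((¼)*(1/16)*961)*(-1))*(-3) = ((961/64)*(-1))*(-3) = -961/64*(-3) = 2883/64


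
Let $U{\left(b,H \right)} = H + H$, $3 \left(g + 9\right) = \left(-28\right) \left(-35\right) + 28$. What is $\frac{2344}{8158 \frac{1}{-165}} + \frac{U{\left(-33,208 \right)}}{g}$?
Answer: $- \frac{61538396}{1333833} \approx -46.136$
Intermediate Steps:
$g = 327$ ($g = -9 + \frac{\left(-28\right) \left(-35\right) + 28}{3} = -9 + \frac{980 + 28}{3} = -9 + \frac{1}{3} \cdot 1008 = -9 + 336 = 327$)
$U{\left(b,H \right)} = 2 H$
$\frac{2344}{8158 \frac{1}{-165}} + \frac{U{\left(-33,208 \right)}}{g} = \frac{2344}{8158 \frac{1}{-165}} + \frac{2 \cdot 208}{327} = \frac{2344}{8158 \left(- \frac{1}{165}\right)} + 416 \cdot \frac{1}{327} = \frac{2344}{- \frac{8158}{165}} + \frac{416}{327} = 2344 \left(- \frac{165}{8158}\right) + \frac{416}{327} = - \frac{193380}{4079} + \frac{416}{327} = - \frac{61538396}{1333833}$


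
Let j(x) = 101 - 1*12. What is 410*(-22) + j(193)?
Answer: -8931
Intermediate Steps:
j(x) = 89 (j(x) = 101 - 12 = 89)
410*(-22) + j(193) = 410*(-22) + 89 = -9020 + 89 = -8931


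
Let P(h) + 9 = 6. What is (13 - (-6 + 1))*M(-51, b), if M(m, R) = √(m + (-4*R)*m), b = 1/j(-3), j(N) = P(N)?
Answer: 18*I*√119 ≈ 196.36*I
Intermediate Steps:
P(h) = -3 (P(h) = -9 + 6 = -3)
j(N) = -3
b = -⅓ (b = 1/(-3) = -⅓ ≈ -0.33333)
M(m, R) = √(m - 4*R*m)
(13 - (-6 + 1))*M(-51, b) = (13 - (-6 + 1))*√(-51*(1 - 4*(-⅓))) = (13 - 1*(-5))*√(-51*(1 + 4/3)) = (13 + 5)*√(-51*7/3) = 18*√(-119) = 18*(I*√119) = 18*I*√119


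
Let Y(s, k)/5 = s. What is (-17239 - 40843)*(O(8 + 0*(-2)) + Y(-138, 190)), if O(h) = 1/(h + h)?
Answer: 320583599/8 ≈ 4.0073e+7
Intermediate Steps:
Y(s, k) = 5*s
O(h) = 1/(2*h)
(-17239 - 40843)*(O(8 + 0*(-2)) + Y(-138, 190)) = (-17239 - 40843)*(1/(2*(8 + 0*(-2))) + 5*(-138)) = -58082*(1/(2*(8 + 0)) - 690) = -58082*((½)/8 - 690) = -58082*((½)*(⅛) - 690) = -58082*(1/16 - 690) = -58082*(-11039/16) = 320583599/8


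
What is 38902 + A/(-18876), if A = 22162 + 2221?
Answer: 734289769/18876 ≈ 38901.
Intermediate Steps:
A = 24383
38902 + A/(-18876) = 38902 + 24383/(-18876) = 38902 + 24383*(-1/18876) = 38902 - 24383/18876 = 734289769/18876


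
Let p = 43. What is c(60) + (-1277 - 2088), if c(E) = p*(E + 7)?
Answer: -484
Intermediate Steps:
c(E) = 301 + 43*E (c(E) = 43*(E + 7) = 43*(7 + E) = 301 + 43*E)
c(60) + (-1277 - 2088) = (301 + 43*60) + (-1277 - 2088) = (301 + 2580) - 3365 = 2881 - 3365 = -484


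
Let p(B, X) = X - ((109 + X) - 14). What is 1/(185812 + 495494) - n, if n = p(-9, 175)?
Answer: 64724071/681306 ≈ 95.000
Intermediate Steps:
p(B, X) = -95 (p(B, X) = X - (95 + X) = X + (-95 - X) = -95)
n = -95
1/(185812 + 495494) - n = 1/(185812 + 495494) - 1*(-95) = 1/681306 + 95 = 64724071/681306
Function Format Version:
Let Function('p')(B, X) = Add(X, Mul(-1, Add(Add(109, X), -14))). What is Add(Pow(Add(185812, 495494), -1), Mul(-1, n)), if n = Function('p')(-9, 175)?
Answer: Rational(64724071, 681306) ≈ 95.000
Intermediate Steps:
Function('p')(B, X) = -95 (Function('p')(B, X) = Add(X, Mul(-1, Add(95, X))) = Add(X, Add(-95, Mul(-1, X))) = -95)
n = -95
Add(Pow(Add(185812, 495494), -1), Mul(-1, n)) = Add(Pow(Add(185812, 495494), -1), Mul(-1, -95)) = Add(Pow(681306, -1), 95) = Add(Rational(1, 681306), 95) = Rational(64724071, 681306)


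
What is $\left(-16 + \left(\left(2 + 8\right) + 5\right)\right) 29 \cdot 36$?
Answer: $-1044$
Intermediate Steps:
$\left(-16 + \left(\left(2 + 8\right) + 5\right)\right) 29 \cdot 36 = \left(-16 + \left(10 + 5\right)\right) 29 \cdot 36 = \left(-16 + 15\right) 29 \cdot 36 = \left(-1\right) 29 \cdot 36 = \left(-29\right) 36 = -1044$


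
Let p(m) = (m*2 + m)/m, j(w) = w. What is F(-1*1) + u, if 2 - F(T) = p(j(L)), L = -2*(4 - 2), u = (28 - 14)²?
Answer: 195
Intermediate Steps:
u = 196 (u = 14² = 196)
L = -4 (L = -2*2 = -4)
p(m) = 3 (p(m) = (2*m + m)/m = (3*m)/m = 3)
F(T) = -1 (F(T) = 2 - 1*3 = 2 - 3 = -1)
F(-1*1) + u = -1 + 196 = 195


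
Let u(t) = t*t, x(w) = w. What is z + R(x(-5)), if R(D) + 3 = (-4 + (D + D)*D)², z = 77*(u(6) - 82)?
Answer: -1429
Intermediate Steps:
u(t) = t²
z = -3542 (z = 77*(6² - 82) = 77*(36 - 82) = 77*(-46) = -3542)
R(D) = -3 + (-4 + 2*D²)² (R(D) = -3 + (-4 + (D + D)*D)² = -3 + (-4 + (2*D)*D)² = -3 + (-4 + 2*D²)²)
z + R(x(-5)) = -3542 + (-3 + 4*(-2 + (-5)²)²) = -3542 + (-3 + 4*(-2 + 25)²) = -3542 + (-3 + 4*23²) = -3542 + (-3 + 4*529) = -3542 + (-3 + 2116) = -3542 + 2113 = -1429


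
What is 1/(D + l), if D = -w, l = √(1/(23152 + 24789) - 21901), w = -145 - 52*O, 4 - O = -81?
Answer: 43770133/200020648313 - 48*I*√21847193110/1000103241565 ≈ 0.00021883 - 7.0941e-6*I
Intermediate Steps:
O = 85 (O = 4 - 1*(-81) = 4 + 81 = 85)
w = -4565 (w = -145 - 52*85 = -145 - 4420 = -4565)
l = 48*I*√21847193110/47941 (l = √(1/47941 - 21901) = √(-1049955840/47941) = 48*I*√21847193110/47941 ≈ 147.99*I)
D = 4565 (D = -1*(-4565) = 4565)
1/(D + l) = 1/(4565 + 48*I*√21847193110/47941)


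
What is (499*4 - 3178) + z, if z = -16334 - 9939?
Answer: -27455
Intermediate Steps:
z = -26273
(499*4 - 3178) + z = (499*4 - 3178) - 26273 = (1996 - 3178) - 26273 = -1182 - 26273 = -27455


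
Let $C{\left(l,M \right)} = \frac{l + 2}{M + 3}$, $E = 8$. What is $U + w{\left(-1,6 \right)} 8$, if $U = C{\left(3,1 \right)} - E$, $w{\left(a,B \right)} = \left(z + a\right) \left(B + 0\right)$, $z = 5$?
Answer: $\frac{741}{4} \approx 185.25$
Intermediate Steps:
$C{\left(l,M \right)} = \frac{2 + l}{3 + M}$
$w{\left(a,B \right)} = B \left(5 + a\right)$ ($w{\left(a,B \right)} = \left(5 + a\right) \left(B + 0\right) = \left(5 + a\right) B = B \left(5 + a\right)$)
$U = - \frac{27}{4}$ ($U = \frac{2 + 3}{3 + 1} - 8 = \frac{1}{4} \cdot 5 - 8 = \frac{5}{4} - 8 = - \frac{27}{4} \approx -6.75$)
$U + w{\left(-1,6 \right)} 8 = - \frac{27}{4} + 6 \left(5 - 1\right) 8 = - \frac{27}{4} + 6 \cdot 4 \cdot 8 = - \frac{27}{4} + 24 \cdot 8 = - \frac{27}{4} + 192 = \frac{741}{4}$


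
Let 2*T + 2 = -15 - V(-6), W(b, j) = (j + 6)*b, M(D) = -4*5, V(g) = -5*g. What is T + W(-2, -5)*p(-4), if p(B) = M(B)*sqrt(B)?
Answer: -47/2 + 80*I ≈ -23.5 + 80.0*I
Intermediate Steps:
M(D) = -20
W(b, j) = b*(6 + j) (W(b, j) = (6 + j)*b = b*(6 + j))
p(B) = -20*sqrt(B)
T = -47/2 (T = -1 + (-15 - (-5)*(-6))/2 = -1 + (-15 - 1*30)/2 = -1 + (-15 - 30)/2 = -1 + (1/2)*(-45) = -1 - 45/2 = -47/2 ≈ -23.500)
T + W(-2, -5)*p(-4) = -47/2 + (-2*(6 - 5))*(-40*I) = -47/2 + (-2*1)*(-40*I) = -47/2 - (-80)*I = -47/2 + 80*I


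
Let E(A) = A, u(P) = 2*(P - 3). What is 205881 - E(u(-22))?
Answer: 205931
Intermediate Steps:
u(P) = -6 + 2*P (u(P) = 2*(-3 + P) = -6 + 2*P)
205881 - E(u(-22)) = 205881 - (-6 + 2*(-22)) = 205881 - (-6 - 44) = 205881 - 1*(-50) = 205881 + 50 = 205931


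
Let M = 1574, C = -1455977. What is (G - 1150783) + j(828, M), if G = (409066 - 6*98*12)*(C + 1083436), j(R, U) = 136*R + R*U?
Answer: -149764942313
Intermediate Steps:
G = -149765207410 (G = (409066 - 6*98*12)*(-1455977 + 1083436) = (409066 - 588*12)*(-372541) = (409066 - 7056)*(-372541) = 402010*(-372541) = -149765207410)
(G - 1150783) + j(828, M) = (-149765207410 - 1150783) + 828*(136 + 1574) = -149766358193 + 828*1710 = -149766358193 + 1415880 = -149764942313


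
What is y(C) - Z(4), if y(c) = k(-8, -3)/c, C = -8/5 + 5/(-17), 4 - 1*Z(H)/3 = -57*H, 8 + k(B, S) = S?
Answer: -111121/161 ≈ -690.19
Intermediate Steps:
k(B, S) = -8 + S
Z(H) = 12 + 171*H (Z(H) = 12 - (-171)*H = 12 + 171*H)
C = -161/85 (C = -8*1/5 + 5*(-1/17) = -8/5 - 5/17 = -161/85 ≈ -1.8941)
y(c) = -11/c (y(c) = (-8 - 3)/c = -11/c)
y(C) - Z(4) = -11/(-161/85) - (12 + 171*4) = -11*(-85/161) - (12 + 684) = 935/161 - 1*696 = 935/161 - 696 = -111121/161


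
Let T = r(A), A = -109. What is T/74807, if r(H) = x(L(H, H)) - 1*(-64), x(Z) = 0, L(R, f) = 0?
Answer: 64/74807 ≈ 0.00085554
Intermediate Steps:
r(H) = 64 (r(H) = 0 - 1*(-64) = 0 + 64 = 64)
T = 64
T/74807 = 64/74807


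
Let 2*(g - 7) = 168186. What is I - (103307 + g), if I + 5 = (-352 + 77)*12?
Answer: -190712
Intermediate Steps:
g = 84100 (g = 7 + (½)*168186 = 7 + 84093 = 84100)
I = -3305 (I = -5 + (-352 + 77)*12 = -5 - 275*12 = -5 - 3300 = -3305)
I - (103307 + g) = -3305 - (103307 + 84100) = -3305 - 1*187407 = -3305 - 187407 = -190712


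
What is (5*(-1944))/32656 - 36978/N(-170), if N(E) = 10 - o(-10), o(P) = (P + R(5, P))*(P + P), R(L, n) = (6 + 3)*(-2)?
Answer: 75137973/1122550 ≈ 66.935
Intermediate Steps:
R(L, n) = -18 (R(L, n) = 9*(-2) = -18)
o(P) = 2*P*(-18 + P) (o(P) = (P - 18)*(P + P) = (-18 + P)*(2*P) = 2*P*(-18 + P))
N(E) = -550 (N(E) = 10 - 2*(-10)*(-18 - 10) = 10 - 2*(-10)*(-28) = 10 - 1*560 = 10 - 560 = -550)
(5*(-1944))/32656 - 36978/N(-170) = (5*(-1944))/32656 - 36978/(-550) = -9720*1/32656 - 36978*(-1/550) = -1215/4082 + 18489/275 = 75137973/1122550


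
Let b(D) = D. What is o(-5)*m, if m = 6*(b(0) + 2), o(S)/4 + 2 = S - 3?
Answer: -480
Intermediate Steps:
o(S) = -20 + 4*S (o(S) = -8 + 4*(S - 3) = -8 + 4*(-3 + S) = -8 + (-12 + 4*S) = -20 + 4*S)
m = 12 (m = 6*(0 + 2) = 6*2 = 12)
o(-5)*m = (-20 + 4*(-5))*12 = (-20 - 20)*12 = -40*12 = -480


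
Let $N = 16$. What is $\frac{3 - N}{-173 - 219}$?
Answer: $\frac{13}{392} \approx 0.033163$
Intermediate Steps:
$\frac{3 - N}{-173 - 219} = \frac{3 - 16}{-173 - 219} = \frac{3 - 16}{-392} = \left(-13\right) \left(- \frac{1}{392}\right) = \frac{13}{392}$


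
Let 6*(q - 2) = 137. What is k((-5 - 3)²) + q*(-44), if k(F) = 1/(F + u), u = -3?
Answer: -199955/183 ≈ -1092.7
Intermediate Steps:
q = 149/6 (q = 2 + (⅙)*137 = 2 + 137/6 = 149/6 ≈ 24.833)
k(F) = 1/(-3 + F) (k(F) = 1/(F - 3) = 1/(-3 + F))
k((-5 - 3)²) + q*(-44) = 1/(-3 + (-5 - 3)²) + (149/6)*(-44) = 1/(-3 + (-8)²) - 3278/3 = 1/(-3 + 64) - 3278/3 = 1/61 - 3278/3 = -199955/183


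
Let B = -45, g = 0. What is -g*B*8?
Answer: 0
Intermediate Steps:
-g*B*8 = -0*(-45)*8 = -0*8 = -1*0 = 0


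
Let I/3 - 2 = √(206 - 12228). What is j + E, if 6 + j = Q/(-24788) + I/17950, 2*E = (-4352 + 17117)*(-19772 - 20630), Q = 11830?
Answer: -28683995635871593/111236150 + 3*I*√12022/17950 ≈ -2.5787e+8 + 0.018325*I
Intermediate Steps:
E = -257865765 (E = ((-4352 + 17117)*(-19772 - 20630))/2 = (12765*(-40402))/2 = (½)*(-515731530) = -257865765)
I = 6 + 3*I*√12022 (I = 6 + 3*√(206 - 12228) = 6 + 3*√(-12022) = 6 + 3*(I*√12022) = 6 + 3*I*√12022 ≈ 6.0 + 328.93*I)
j = -720466843/111236150 + 3*I*√12022/17950 (j = -6 + (11830/(-24788) + (6 + 3*I*√12022)/17950) = -6 + (11830*(-1/24788) + (6 + 3*I*√12022)*(1/17950)) = -6 + (-5915/12394 + (3/8975 + 3*I*√12022/17950)) = -6 + (-53049943/111236150 + 3*I*√12022/17950) = -720466843/111236150 + 3*I*√12022/17950 ≈ -6.4769 + 0.018325*I)
j + E = (-720466843/111236150 + 3*I*√12022/17950) - 257865765 = -28683995635871593/111236150 + 3*I*√12022/17950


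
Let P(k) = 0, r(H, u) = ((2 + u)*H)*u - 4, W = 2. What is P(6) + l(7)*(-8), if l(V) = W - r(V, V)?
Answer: 3480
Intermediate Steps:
r(H, u) = -4 + H*u*(2 + u) (r(H, u) = (H*(2 + u))*u - 4 = H*u*(2 + u) - 4 = -4 + H*u*(2 + u))
l(V) = 6 - V³ - 2*V² (l(V) = 2 - (-4 + V*V² + 2*V*V) = 2 - (-4 + V³ + 2*V²) = 2 + (4 - V³ - 2*V²) = 6 - V³ - 2*V²)
P(6) + l(7)*(-8) = 0 + (6 - 1*7³ - 2*7²)*(-8) = 0 + (6 - 1*343 - 2*49)*(-8) = 0 + (6 - 343 - 98)*(-8) = 0 - 435*(-8) = 0 + 3480 = 3480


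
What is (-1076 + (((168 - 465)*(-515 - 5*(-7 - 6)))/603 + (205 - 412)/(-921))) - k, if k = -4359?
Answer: 72091600/20569 ≈ 3504.9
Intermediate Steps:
(-1076 + (((168 - 465)*(-515 - 5*(-7 - 6)))/603 + (205 - 412)/(-921))) - k = (-1076 + (((168 - 465)*(-515 - 5*(-7 - 6)))/603 + (205 - 412)/(-921))) - 1*(-4359) = (-1076 + (-297*(-515 - 5*(-13))*(1/603) - 207*(-1/921))) + 4359 = (-1076 + (-297*(-515 + 65)*(1/603) + 69/307)) + 4359 = (-1076 + (-297*(-450)*(1/603) + 69/307)) + 4359 = (-1076 + (133650*(1/603) + 69/307)) + 4359 = (-1076 + (14850/67 + 69/307)) + 4359 = (-1076 + 4563573/20569) + 4359 = -17568671/20569 + 4359 = 72091600/20569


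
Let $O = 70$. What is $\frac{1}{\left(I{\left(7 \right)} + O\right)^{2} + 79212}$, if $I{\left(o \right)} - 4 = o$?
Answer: $\frac{1}{85773} \approx 1.1659 \cdot 10^{-5}$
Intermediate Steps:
$I{\left(o \right)} = 4 + o$
$\frac{1}{\left(I{\left(7 \right)} + O\right)^{2} + 79212} = \frac{1}{\left(\left(4 + 7\right) + 70\right)^{2} + 79212} = \frac{1}{\left(11 + 70\right)^{2} + 79212} = \frac{1}{81^{2} + 79212} = \frac{1}{6561 + 79212} = \frac{1}{85773}$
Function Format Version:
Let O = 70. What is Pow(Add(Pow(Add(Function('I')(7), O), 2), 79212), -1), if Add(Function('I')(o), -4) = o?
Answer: Rational(1, 85773) ≈ 1.1659e-5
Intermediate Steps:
Function('I')(o) = Add(4, o)
Pow(Add(Pow(Add(Function('I')(7), O), 2), 79212), -1) = Pow(Add(Pow(Add(Add(4, 7), 70), 2), 79212), -1) = Pow(Add(Pow(Add(11, 70), 2), 79212), -1) = Pow(Add(Pow(81, 2), 79212), -1) = Pow(Add(6561, 79212), -1) = Pow(85773, -1) = Rational(1, 85773)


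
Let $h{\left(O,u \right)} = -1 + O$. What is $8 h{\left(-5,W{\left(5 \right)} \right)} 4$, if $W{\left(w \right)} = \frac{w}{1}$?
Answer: $-192$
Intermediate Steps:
$W{\left(w \right)} = w$ ($W{\left(w \right)} = w 1 = w$)
$8 h{\left(-5,W{\left(5 \right)} \right)} 4 = 8 \left(-1 - 5\right) 4 = 8 \left(-6\right) 4 = \left(-48\right) 4 = -192$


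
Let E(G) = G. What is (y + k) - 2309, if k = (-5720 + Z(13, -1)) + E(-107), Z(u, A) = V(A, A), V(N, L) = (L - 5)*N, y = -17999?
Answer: -26129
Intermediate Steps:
V(N, L) = N*(-5 + L) (V(N, L) = (-5 + L)*N = N*(-5 + L))
Z(u, A) = A*(-5 + A)
k = -5821 (k = (-5720 - (-5 - 1)) - 107 = (-5720 - 1*(-6)) - 107 = (-5720 + 6) - 107 = -5714 - 107 = -5821)
(y + k) - 2309 = (-17999 - 5821) - 2309 = -23820 - 2309 = -26129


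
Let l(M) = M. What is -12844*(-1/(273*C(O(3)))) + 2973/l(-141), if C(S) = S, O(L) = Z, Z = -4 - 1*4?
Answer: -53231/1974 ≈ -26.966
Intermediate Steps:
Z = -8 (Z = -4 - 4 = -8)
O(L) = -8
-12844*(-1/(273*C(O(3)))) + 2973/l(-141) = -12844/(-8*(-21)*13) + 2973/(-141) = -12844/(168*13) + 2973*(-1/141) = -12844/2184 - 991/47 = -12844*1/2184 - 991/47 = -247/42 - 991/47 = -53231/1974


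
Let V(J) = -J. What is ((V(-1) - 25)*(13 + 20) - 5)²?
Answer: 635209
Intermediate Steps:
((V(-1) - 25)*(13 + 20) - 5)² = ((-1*(-1) - 25)*(13 + 20) - 5)² = ((1 - 25)*33 - 5)² = (-24*33 - 5)² = (-792 - 5)² = (-797)² = 635209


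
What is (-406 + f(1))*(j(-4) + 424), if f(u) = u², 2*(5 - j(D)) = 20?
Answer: -169695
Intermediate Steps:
j(D) = -5 (j(D) = 5 - ½*20 = 5 - 10 = -5)
(-406 + f(1))*(j(-4) + 424) = (-406 + 1²)*(-5 + 424) = (-406 + 1)*419 = -405*419 = -169695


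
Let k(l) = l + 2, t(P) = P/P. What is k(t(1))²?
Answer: 9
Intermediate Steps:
t(P) = 1
k(l) = 2 + l
k(t(1))² = (2 + 1)² = 3² = 9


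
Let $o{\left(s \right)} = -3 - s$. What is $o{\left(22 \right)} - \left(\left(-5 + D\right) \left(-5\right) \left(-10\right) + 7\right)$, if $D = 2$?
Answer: $118$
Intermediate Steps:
$o{\left(22 \right)} - \left(\left(-5 + D\right) \left(-5\right) \left(-10\right) + 7\right) = \left(-3 - 22\right) - \left(\left(-5 + 2\right) \left(-5\right) \left(-10\right) + 7\right) = \left(-3 - 22\right) - \left(\left(-3\right) \left(-5\right) \left(-10\right) + 7\right) = -25 - \left(15 \left(-10\right) + 7\right) = -25 - \left(-150 + 7\right) = -25 - -143 = -25 + 143 = 118$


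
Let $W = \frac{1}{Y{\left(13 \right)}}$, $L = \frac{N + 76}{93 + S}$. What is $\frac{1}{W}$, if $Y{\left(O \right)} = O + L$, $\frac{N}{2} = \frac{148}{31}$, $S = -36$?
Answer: $\frac{8541}{589} \approx 14.501$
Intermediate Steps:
$N = \frac{296}{31}$ ($N = 2 \cdot \frac{148}{31} = \frac{296}{31} \approx 9.5484$)
$L = \frac{884}{589}$ ($L = \frac{\frac{296}{31} + 76}{93 - 36} = \frac{2652}{31 \cdot 57} = \frac{2652}{31} \cdot \frac{1}{57} = \frac{884}{589} \approx 1.5008$)
$Y{\left(O \right)} = \frac{884}{589} + O$ ($Y{\left(O \right)} = O + \frac{884}{589} = \frac{884}{589} + O$)
$W = \frac{589}{8541}$ ($W = \frac{1}{\frac{884}{589} + 13} = \frac{1}{\frac{8541}{589}} = \frac{589}{8541} \approx 0.068962$)
$\frac{1}{W} = \frac{1}{\frac{589}{8541}} = \frac{8541}{589}$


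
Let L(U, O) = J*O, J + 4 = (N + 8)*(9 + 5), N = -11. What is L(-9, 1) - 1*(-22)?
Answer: -24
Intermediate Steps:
J = -46 (J = -4 + (-11 + 8)*(9 + 5) = -4 - 3*14 = -4 - 42 = -46)
L(U, O) = -46*O
L(-9, 1) - 1*(-22) = -46*1 - 1*(-22) = -46 + 22 = -24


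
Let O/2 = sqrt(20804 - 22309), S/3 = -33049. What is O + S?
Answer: -99147 + 2*I*sqrt(1505) ≈ -99147.0 + 77.589*I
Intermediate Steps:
S = -99147 (S = 3*(-33049) = -99147)
O = 2*I*sqrt(1505) (O = 2*sqrt(20804 - 22309) = 2*sqrt(-1505) = 2*(I*sqrt(1505)) = 2*I*sqrt(1505) ≈ 77.589*I)
O + S = 2*I*sqrt(1505) - 99147 = -99147 + 2*I*sqrt(1505)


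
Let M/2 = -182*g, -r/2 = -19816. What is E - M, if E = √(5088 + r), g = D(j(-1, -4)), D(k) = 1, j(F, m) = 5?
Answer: 364 + 4*√2795 ≈ 575.47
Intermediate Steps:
r = 39632 (r = -2*(-19816) = 39632)
g = 1
M = -364 (M = 2*(-182*1) = 2*(-182) = -364)
E = 4*√2795 (E = √(5088 + 39632) = √44720 = 4*√2795 ≈ 211.47)
E - M = 4*√2795 - 1*(-364) = 4*√2795 + 364 = 364 + 4*√2795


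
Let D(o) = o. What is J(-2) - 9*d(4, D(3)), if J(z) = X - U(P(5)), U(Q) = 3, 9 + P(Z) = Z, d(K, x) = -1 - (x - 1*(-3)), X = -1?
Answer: 59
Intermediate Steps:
d(K, x) = -4 - x (d(K, x) = -1 - (x + 3) = -1 - (3 + x) = -1 + (-3 - x) = -4 - x)
P(Z) = -9 + Z
J(z) = -4 (J(z) = -1 - 1*3 = -1 - 3 = -4)
J(-2) - 9*d(4, D(3)) = -4 - 9*(-4 - 1*3) = -4 - 9*(-4 - 3) = -4 - 9*(-7) = -4 + 63 = 59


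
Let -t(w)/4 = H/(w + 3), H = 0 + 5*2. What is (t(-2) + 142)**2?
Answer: 10404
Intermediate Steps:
H = 10 (H = 0 + 10 = 10)
t(w) = -40/(3 + w) (t(w) = -40/(w + 3) = -40/(3 + w))
(t(-2) + 142)**2 = (-40/(3 - 2) + 142)**2 = (-40/1 + 142)**2 = (-40*1 + 142)**2 = (-40 + 142)**2 = 102**2 = 10404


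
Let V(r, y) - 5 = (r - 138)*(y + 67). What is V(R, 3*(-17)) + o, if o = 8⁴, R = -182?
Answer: -1019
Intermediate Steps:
V(r, y) = 5 + (-138 + r)*(67 + y) (V(r, y) = 5 + (r - 138)*(y + 67) = 5 + (-138 + r)*(67 + y))
o = 4096
V(R, 3*(-17)) + o = (-9241 - 414*(-17) + 67*(-182) - 546*(-17)) + 4096 = (-9241 - 138*(-51) - 12194 - 182*(-51)) + 4096 = (-9241 + 7038 - 12194 + 9282) + 4096 = -5115 + 4096 = -1019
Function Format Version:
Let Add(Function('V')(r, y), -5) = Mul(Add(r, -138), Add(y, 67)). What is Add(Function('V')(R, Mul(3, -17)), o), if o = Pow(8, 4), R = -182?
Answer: -1019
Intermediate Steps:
Function('V')(r, y) = Add(5, Mul(Add(-138, r), Add(67, y))) (Function('V')(r, y) = Add(5, Mul(Add(r, -138), Add(y, 67))) = Add(5, Mul(Add(-138, r), Add(67, y))))
o = 4096
Add(Function('V')(R, Mul(3, -17)), o) = Add(Add(-9241, Mul(-138, Mul(3, -17)), Mul(67, -182), Mul(-182, Mul(3, -17))), 4096) = Add(Add(-9241, Mul(-138, -51), -12194, Mul(-182, -51)), 4096) = Add(Add(-9241, 7038, -12194, 9282), 4096) = Add(-5115, 4096) = -1019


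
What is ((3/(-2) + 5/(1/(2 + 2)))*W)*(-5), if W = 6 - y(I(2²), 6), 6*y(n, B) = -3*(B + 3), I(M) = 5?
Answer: -3885/4 ≈ -971.25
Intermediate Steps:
y(n, B) = -3/2 - B/2 (y(n, B) = (-3*(B + 3))/6 = (-3*(3 + B))/6 = (-9 - 3*B)/6 = -3/2 - B/2)
W = 21/2 (W = 6 - (-3/2 - ½*6) = 6 - (-3/2 - 3) = 6 - 1*(-9/2) = 6 + 9/2 = 21/2 ≈ 10.500)
((3/(-2) + 5/(1/(2 + 2)))*W)*(-5) = ((3/(-2) + 5/(1/(2 + 2)))*(21/2))*(-5) = ((3*(-½) + 5/(1/4))*(21/2))*(-5) = ((-3/2 + 5/(¼))*(21/2))*(-5) = ((-3/2 + 5*4)*(21/2))*(-5) = ((-3/2 + 20)*(21/2))*(-5) = ((37/2)*(21/2))*(-5) = (777/4)*(-5) = -3885/4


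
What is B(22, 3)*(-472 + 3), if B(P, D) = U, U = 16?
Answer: -7504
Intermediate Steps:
B(P, D) = 16
B(22, 3)*(-472 + 3) = 16*(-472 + 3) = 16*(-469) = -7504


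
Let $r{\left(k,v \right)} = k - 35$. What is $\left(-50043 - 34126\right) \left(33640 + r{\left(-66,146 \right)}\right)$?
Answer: $-2822944091$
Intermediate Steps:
$r{\left(k,v \right)} = -35 + k$
$\left(-50043 - 34126\right) \left(33640 + r{\left(-66,146 \right)}\right) = \left(-50043 - 34126\right) \left(33640 - 101\right) = - 84169 \left(33640 - 101\right) = \left(-84169\right) 33539 = -2822944091$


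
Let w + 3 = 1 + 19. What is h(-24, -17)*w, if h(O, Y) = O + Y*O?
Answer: 6528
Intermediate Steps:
h(O, Y) = O + O*Y
w = 17 (w = -3 + (1 + 19) = -3 + 20 = 17)
h(-24, -17)*w = -24*(1 - 17)*17 = -24*(-16)*17 = 384*17 = 6528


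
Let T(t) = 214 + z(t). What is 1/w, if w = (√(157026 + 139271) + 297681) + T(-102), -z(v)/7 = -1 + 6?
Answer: 297860/88720283303 - √296297/88720283303 ≈ 3.3512e-6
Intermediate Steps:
z(v) = -35 (z(v) = -7*(-1 + 6) = -7*5 = -35)
T(t) = 179 (T(t) = 214 - 35 = 179)
w = 297860 + √296297 (w = (√(157026 + 139271) + 297681) + 179 = (√296297 + 297681) + 179 = (297681 + √296297) + 179 = 297860 + √296297 ≈ 2.9840e+5)
1/w = 1/(297860 + √296297)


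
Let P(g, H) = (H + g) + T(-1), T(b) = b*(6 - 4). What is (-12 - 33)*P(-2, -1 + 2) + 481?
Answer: 616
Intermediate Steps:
T(b) = 2*b (T(b) = b*2 = 2*b)
P(g, H) = -2 + H + g (P(g, H) = (H + g) + 2*(-1) = (H + g) - 2 = -2 + H + g)
(-12 - 33)*P(-2, -1 + 2) + 481 = (-12 - 33)*(-2 + (-1 + 2) - 2) + 481 = -45*(-2 + 1 - 2) + 481 = -45*(-3) + 481 = 135 + 481 = 616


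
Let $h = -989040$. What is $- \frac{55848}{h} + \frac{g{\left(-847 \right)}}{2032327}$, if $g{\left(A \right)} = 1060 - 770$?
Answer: $\frac{364705833}{6442476590} \approx 0.05661$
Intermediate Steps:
$g{\left(A \right)} = 290$ ($g{\left(A \right)} = 1060 - 770 = 290$)
$- \frac{55848}{h} + \frac{g{\left(-847 \right)}}{2032327} = - \frac{55848}{-989040} + \frac{290}{2032327} = \left(-55848\right) \left(- \frac{1}{989040}\right) + 290 \cdot \frac{1}{2032327} = \frac{179}{3170} + \frac{290}{2032327} = \frac{364705833}{6442476590}$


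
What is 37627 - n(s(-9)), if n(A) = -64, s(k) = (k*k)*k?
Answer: 37691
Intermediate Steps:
s(k) = k³ (s(k) = k²*k = k³)
37627 - n(s(-9)) = 37627 - 1*(-64) = 37627 + 64 = 37691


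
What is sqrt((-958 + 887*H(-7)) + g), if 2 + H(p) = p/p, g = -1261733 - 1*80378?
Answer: 2*I*sqrt(335989) ≈ 1159.3*I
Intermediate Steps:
g = -1342111 (g = -1261733 - 80378 = -1342111)
H(p) = -1 (H(p) = -2 + p/p = -2 + 1 = -1)
sqrt((-958 + 887*H(-7)) + g) = sqrt((-958 + 887*(-1)) - 1342111) = sqrt((-958 - 887) - 1342111) = sqrt(-1845 - 1342111) = sqrt(-1343956) = 2*I*sqrt(335989)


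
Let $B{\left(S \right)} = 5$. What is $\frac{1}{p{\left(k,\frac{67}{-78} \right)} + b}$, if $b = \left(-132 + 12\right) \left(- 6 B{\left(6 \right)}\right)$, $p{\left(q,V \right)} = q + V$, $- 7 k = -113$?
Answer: $\frac{546}{1973945} \approx 0.0002766$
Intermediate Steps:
$k = \frac{113}{7}$ ($k = \left(- \frac{1}{7}\right) \left(-113\right) = \frac{113}{7} \approx 16.143$)
$p{\left(q,V \right)} = V + q$
$b = 3600$ ($b = \left(-132 + 12\right) \left(\left(-6\right) 5\right) = \left(-120\right) \left(-30\right) = 3600$)
$\frac{1}{p{\left(k,\frac{67}{-78} \right)} + b} = \frac{1}{\left(\frac{67}{-78} + \frac{113}{7}\right) + 3600} = \frac{1}{\left(67 \left(- \frac{1}{78}\right) + \frac{113}{7}\right) + 3600} = \frac{1}{\left(- \frac{67}{78} + \frac{113}{7}\right) + 3600} = \frac{1}{\frac{8345}{546} + 3600} = \frac{1}{\frac{1973945}{546}} = \frac{546}{1973945}$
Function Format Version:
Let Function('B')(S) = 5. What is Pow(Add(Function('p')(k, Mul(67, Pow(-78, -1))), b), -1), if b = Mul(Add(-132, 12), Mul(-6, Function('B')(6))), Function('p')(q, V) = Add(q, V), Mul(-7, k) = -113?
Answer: Rational(546, 1973945) ≈ 0.00027660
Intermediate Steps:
k = Rational(113, 7) (k = Mul(Rational(-1, 7), -113) = Rational(113, 7) ≈ 16.143)
Function('p')(q, V) = Add(V, q)
b = 3600 (b = Mul(Add(-132, 12), Mul(-6, 5)) = Mul(-120, -30) = 3600)
Pow(Add(Function('p')(k, Mul(67, Pow(-78, -1))), b), -1) = Pow(Add(Add(Mul(67, Pow(-78, -1)), Rational(113, 7)), 3600), -1) = Pow(Add(Add(Mul(67, Rational(-1, 78)), Rational(113, 7)), 3600), -1) = Pow(Add(Add(Rational(-67, 78), Rational(113, 7)), 3600), -1) = Pow(Add(Rational(8345, 546), 3600), -1) = Pow(Rational(1973945, 546), -1) = Rational(546, 1973945)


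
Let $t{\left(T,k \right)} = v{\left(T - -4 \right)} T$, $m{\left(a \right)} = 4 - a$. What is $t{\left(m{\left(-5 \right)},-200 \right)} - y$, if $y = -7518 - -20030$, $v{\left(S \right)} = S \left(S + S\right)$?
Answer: $-9470$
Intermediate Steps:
$v{\left(S \right)} = 2 S^{2}$ ($v{\left(S \right)} = S 2 S = 2 S^{2}$)
$t{\left(T,k \right)} = 2 T \left(4 + T\right)^{2}$ ($t{\left(T,k \right)} = 2 \left(T - -4\right)^{2} T = 2 \left(T + 4\right)^{2} T = 2 \left(4 + T\right)^{2} T = 2 T \left(4 + T\right)^{2}$)
$y = 12512$ ($y = -7518 + 20030 = 12512$)
$t{\left(m{\left(-5 \right)},-200 \right)} - y = 2 \left(4 - -5\right) \left(4 + \left(4 - -5\right)\right)^{2} - 12512 = 2 \left(4 + 5\right) \left(4 + \left(4 + 5\right)\right)^{2} - 12512 = 2 \cdot 9 \left(4 + 9\right)^{2} - 12512 = 2 \cdot 9 \cdot 13^{2} - 12512 = 2 \cdot 9 \cdot 169 - 12512 = 3042 - 12512 = -9470$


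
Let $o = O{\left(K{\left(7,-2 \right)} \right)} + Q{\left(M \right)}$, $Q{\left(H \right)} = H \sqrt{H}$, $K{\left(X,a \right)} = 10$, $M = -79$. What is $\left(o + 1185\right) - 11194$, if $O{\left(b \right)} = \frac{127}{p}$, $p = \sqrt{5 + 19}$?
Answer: $-10009 + \frac{127 \sqrt{6}}{12} - 79 i \sqrt{79} \approx -9983.1 - 702.17 i$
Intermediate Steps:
$p = 2 \sqrt{6}$ ($p = \sqrt{24} = 2 \sqrt{6} \approx 4.899$)
$O{\left(b \right)} = \frac{127 \sqrt{6}}{12}$ ($O{\left(b \right)} = \frac{127}{2 \sqrt{6}} = 127 \frac{\sqrt{6}}{12} = \frac{127 \sqrt{6}}{12}$)
$Q{\left(H \right)} = H^{\frac{3}{2}}$
$o = \frac{127 \sqrt{6}}{12} - 79 i \sqrt{79}$ ($o = \frac{127 \sqrt{6}}{12} + \left(-79\right)^{\frac{3}{2}} = \frac{127 \sqrt{6}}{12} - 79 i \sqrt{79} \approx 25.924 - 702.17 i$)
$\left(o + 1185\right) - 11194 = \left(\left(\frac{127 \sqrt{6}}{12} - 79 i \sqrt{79}\right) + 1185\right) - 11194 = \left(1185 + \frac{127 \sqrt{6}}{12} - 79 i \sqrt{79}\right) - 11194 = -10009 + \frac{127 \sqrt{6}}{12} - 79 i \sqrt{79}$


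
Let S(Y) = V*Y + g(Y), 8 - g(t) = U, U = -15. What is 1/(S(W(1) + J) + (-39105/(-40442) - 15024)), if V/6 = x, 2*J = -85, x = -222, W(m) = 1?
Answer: 40442/1628921539 ≈ 2.4827e-5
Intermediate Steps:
J = -85/2 (J = (1/2)*(-85) = -85/2 ≈ -42.500)
g(t) = 23 (g(t) = 8 - 1*(-15) = 8 + 15 = 23)
V = -1332 (V = 6*(-222) = -1332)
S(Y) = 23 - 1332*Y (S(Y) = -1332*Y + 23 = 23 - 1332*Y)
1/(S(W(1) + J) + (-39105/(-40442) - 15024)) = 1/((23 - 1332*(1 - 85/2)) + (-39105/(-40442) - 15024)) = 1/((23 - 1332*(-83/2)) + (-39105*(-1/40442) - 15024)) = 1/((23 + 55278) + (39105/40442 - 15024)) = 1/(55301 - 607561503/40442) = 1/(1628921539/40442) = 40442/1628921539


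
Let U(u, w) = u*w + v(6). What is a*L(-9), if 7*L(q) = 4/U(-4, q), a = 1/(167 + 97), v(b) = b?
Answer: 1/19404 ≈ 5.1536e-5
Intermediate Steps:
a = 1/264 ≈ 0.0037879
U(u, w) = 6 + u*w (U(u, w) = u*w + 6 = 6 + u*w)
L(q) = 4/(7*(6 - 4*q)) (L(q) = (4/(6 - 4*q))/7 = 4/(7*(6 - 4*q)))
a*L(-9) = (-2/(-21 + 14*(-9)))/264 = (-2/(-21 - 126))/264 = (-2/(-147))/264 = (-2*(-1/147))/264 = (1/264)*(2/147) = 1/19404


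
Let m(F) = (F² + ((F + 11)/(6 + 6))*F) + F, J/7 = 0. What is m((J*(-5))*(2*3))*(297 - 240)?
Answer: 0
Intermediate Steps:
J = 0 (J = 7*0 = 0)
m(F) = F + F² + F*(11/12 + F/12) (m(F) = (F² + ((11 + F)/12)*F) + F = (F² + ((11 + F)*(1/12))*F) + F = (F² + (11/12 + F/12)*F) + F = (F² + F*(11/12 + F/12)) + F = F + F² + F*(11/12 + F/12))
m((J*(-5))*(2*3))*(297 - 240) = (((0*(-5))*(2*3))*(23 + 13*((0*(-5))*(2*3)))/12)*(297 - 240) = ((0*6)*(23 + 13*(0*6))/12)*57 = ((1/12)*0*(23 + 13*0))*57 = ((1/12)*0*(23 + 0))*57 = ((1/12)*0*23)*57 = 0*57 = 0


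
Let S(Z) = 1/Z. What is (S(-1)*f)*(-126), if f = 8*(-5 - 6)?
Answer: -11088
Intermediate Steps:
f = -88 (f = 8*(-11) = -88)
(S(-1)*f)*(-126) = (-88/(-1))*(-126) = -1*(-88)*(-126) = 88*(-126) = -11088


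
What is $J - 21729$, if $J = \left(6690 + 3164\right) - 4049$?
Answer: $-15924$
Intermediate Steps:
$J = 5805$ ($J = 9854 - 4049 = 5805$)
$J - 21729 = 5805 - 21729 = -15924$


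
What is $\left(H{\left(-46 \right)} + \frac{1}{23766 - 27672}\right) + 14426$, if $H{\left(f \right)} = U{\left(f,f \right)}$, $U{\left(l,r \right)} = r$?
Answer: $\frac{56168279}{3906} \approx 14380.0$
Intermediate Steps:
$H{\left(f \right)} = f$
$\left(H{\left(-46 \right)} + \frac{1}{23766 - 27672}\right) + 14426 = \left(-46 + \frac{1}{23766 - 27672}\right) + 14426 = \left(-46 + \frac{1}{-3906}\right) + 14426 = \left(-46 - \frac{1}{3906}\right) + 14426 = - \frac{179677}{3906} + 14426 = \frac{56168279}{3906}$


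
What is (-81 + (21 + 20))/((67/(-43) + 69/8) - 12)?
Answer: 13760/1697 ≈ 8.1084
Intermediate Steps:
(-81 + (21 + 20))/((67/(-43) + 69/8) - 12) = (-81 + 41)/((67*(-1/43) + 69*(1/8)) - 12) = -40/((-67/43 + 69/8) - 12) = -40/(2431/344 - 12) = -40/(-1697/344) = -344/1697*(-40) = 13760/1697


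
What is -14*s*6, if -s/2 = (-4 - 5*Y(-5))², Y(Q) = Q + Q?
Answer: 355488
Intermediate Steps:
Y(Q) = 2*Q
s = -4232 (s = -2*(-4 - 10*(-5))² = -2*(-4 - 5*(-10))² = -2*(-4 + 50)² = -2*46² = -2*2116 = -4232)
-14*s*6 = -14*(-4232)*6 = 59248*6 = 355488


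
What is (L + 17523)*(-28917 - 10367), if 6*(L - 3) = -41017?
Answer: -1259818238/3 ≈ -4.1994e+8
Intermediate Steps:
L = -40999/6 (L = 3 + (⅙)*(-41017) = 3 - 41017/6 = -40999/6 ≈ -6833.2)
(L + 17523)*(-28917 - 10367) = (-40999/6 + 17523)*(-28917 - 10367) = (64139/6)*(-39284) = -1259818238/3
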